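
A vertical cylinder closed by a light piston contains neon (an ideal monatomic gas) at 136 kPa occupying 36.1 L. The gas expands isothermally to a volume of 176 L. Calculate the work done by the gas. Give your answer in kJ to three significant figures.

Isothermal: W = nRT ln(V₂/V₁) = P₁V₁ ln(V₂/V₁).
P₁V₁ = (136 kPa)(36.1 L) = 4910 J.
W = 4910 × ln(176/36.1) = 4910 × 1.584
W_by_gas = 7778 J.

W ≈ 7.78 kJ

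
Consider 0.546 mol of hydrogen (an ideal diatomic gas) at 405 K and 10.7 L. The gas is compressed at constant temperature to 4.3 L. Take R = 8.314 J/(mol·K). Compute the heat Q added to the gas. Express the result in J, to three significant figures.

Q ≈ -1680 J

Isothermal ⇒ ΔU = 0, so Q = W = nRT ln(V₂/V₁).
Q = (0.546)(8.314)(405) ln(4.3/10.7) = 1838 × -0.9116 = -1676 J.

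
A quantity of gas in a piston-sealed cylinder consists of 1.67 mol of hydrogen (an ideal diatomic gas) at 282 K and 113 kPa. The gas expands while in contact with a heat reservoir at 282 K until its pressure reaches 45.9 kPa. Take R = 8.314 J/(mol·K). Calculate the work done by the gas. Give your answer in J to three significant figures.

Isothermal process: W = nRT ln(V₂/V₁) = nRT ln(P₁/P₂).
W = (1.67)(8.314)(282) × ln(113/45.9)
  = 3915 × ln(2.462) = 3915 × 0.9009
W_by_gas = 3527 J.

W ≈ 3530 J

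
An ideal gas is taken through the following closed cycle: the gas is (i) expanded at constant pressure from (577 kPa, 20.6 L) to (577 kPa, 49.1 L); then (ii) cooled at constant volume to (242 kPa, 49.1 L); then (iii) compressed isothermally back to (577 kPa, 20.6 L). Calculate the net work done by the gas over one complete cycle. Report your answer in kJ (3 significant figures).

W_net ≈ 6.12 kJ

Leg (i): W = PΔV = (577)(49.1 − 20.6) = 16444 J.
Leg (ii): W = 0.
Leg (iii): W = PᵢVᵢ ln(V_f/Vᵢ) = (11882) ln(20.6/49.1) = -10320 J.
W_net = 16444 − 10320 = 6124 J.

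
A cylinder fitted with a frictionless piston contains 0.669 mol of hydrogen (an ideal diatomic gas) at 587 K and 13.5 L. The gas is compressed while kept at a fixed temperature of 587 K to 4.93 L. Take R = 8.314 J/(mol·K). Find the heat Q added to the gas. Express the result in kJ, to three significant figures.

Isothermal ⇒ ΔU = 0, so Q = W = nRT ln(V₂/V₁).
Q = (0.669)(8.314)(587) ln(4.93/13.5) = 3265 × -1.007 = -3289 J.

Q ≈ -3.29 kJ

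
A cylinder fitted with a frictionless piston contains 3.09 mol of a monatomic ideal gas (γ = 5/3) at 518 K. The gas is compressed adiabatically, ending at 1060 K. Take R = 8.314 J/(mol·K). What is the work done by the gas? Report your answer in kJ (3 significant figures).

Adiabatic ⇒ Q = 0, so W_by = −ΔU = nCᵥ(T₁ − T₂).
Cᵥ = 3R/2 = 12.47 J/(mol·K).
W = (3.09)(12.47)(518 − 1060) = -20886 J.

W ≈ -20.9 kJ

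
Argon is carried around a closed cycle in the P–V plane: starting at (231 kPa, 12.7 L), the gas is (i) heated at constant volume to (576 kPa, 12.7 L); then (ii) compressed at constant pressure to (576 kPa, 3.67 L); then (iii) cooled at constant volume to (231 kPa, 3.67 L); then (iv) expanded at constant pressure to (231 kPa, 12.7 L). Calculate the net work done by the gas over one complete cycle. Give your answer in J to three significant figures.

Constant-volume legs do no work.
W(ii) = (576)(3.67 − 12.7) = -5201 J; W(iv) = (231)(12.7 − 3.67) = 2086 J.
W_net = -5201 + 2086 = -3115 J (the counter-clockwise enclosed area).

W_net ≈ -3120 J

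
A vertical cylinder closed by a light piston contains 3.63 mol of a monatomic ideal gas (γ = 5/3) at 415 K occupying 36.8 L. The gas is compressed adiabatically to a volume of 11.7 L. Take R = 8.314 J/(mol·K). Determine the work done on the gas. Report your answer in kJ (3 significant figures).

Adiabatic: TV^(γ−1) = const with γ = 5/3.
T₂ = T₁ (V₁/V₂)^(γ−1) = 415 × (36.8/11.7)^0.667 = 415 × 2.147 = 890.9 K.
W_by = nCᵥ(T₁ − T₂) = (3.63)(12.47)(415 − 890.9) = -21543 J.
Work on gas = −W_by = 21543 J.

W ≈ 21.5 kJ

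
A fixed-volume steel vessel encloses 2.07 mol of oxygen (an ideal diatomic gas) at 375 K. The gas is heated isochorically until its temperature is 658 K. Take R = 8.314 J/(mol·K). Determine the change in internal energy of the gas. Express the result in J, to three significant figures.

Constant volume ⇒ W = 0, so Q = ΔU = nCᵥΔT with Cᵥ = 5R/2 = 20.79 J/(mol·K).
ΔU = (2.07)(20.79)(658 − 375) = 12176 J.

ΔU ≈ 12200 J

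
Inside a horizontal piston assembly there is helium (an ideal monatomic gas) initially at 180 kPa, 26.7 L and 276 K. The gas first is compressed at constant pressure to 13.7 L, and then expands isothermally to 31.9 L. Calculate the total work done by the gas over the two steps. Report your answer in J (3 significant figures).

W_total ≈ -256 J

Step 1 (isobaric): W = PΔV = (180 kPa)(13.7 − 26.7 L) = -2340 J.
After step 1: P = 180 kPa, V = 13.7 L, T = 141.6 K.
Step 2 (isothermal): W = P₁V₁ ln(V₂/V₁) = (2466) ln(31.9/13.7) = 2084 J.
W_total = -2340 + 2084 = -255.7 J.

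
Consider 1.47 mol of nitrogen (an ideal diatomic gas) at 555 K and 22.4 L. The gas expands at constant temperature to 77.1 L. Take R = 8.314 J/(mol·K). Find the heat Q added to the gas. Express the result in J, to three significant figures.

Isothermal ⇒ ΔU = 0, so Q = W = nRT ln(V₂/V₁).
Q = (1.47)(8.314)(555) ln(77.1/22.4) = 6783 × 1.236 = 8384 J.

Q ≈ 8380 J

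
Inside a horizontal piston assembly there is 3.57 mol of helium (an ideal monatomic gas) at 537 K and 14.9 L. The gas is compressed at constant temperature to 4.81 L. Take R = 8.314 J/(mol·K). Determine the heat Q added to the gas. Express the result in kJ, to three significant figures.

Isothermal ⇒ ΔU = 0, so Q = W = nRT ln(V₂/V₁).
Q = (3.57)(8.314)(537) ln(4.81/14.9) = 15939 × -1.131 = -18021 J.

Q ≈ -18.0 kJ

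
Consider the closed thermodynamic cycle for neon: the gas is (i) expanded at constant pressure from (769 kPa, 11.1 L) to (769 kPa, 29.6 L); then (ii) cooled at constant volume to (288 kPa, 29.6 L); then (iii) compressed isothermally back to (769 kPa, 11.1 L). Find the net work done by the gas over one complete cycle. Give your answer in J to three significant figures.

W_net ≈ 5870 J

Leg (i): W = PΔV = (769)(29.6 − 11.1) = 14226 J.
Leg (ii): W = 0.
Leg (iii): W = PᵢVᵢ ln(V_f/Vᵢ) = (8525) ln(11.1/29.6) = -8361 J.
W_net = 14226 − 8361 = 5865 J.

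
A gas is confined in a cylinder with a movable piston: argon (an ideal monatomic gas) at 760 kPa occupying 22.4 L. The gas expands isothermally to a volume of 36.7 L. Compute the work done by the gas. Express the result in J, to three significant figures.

W ≈ 8410 J

Isothermal: W = nRT ln(V₂/V₁) = P₁V₁ ln(V₂/V₁).
P₁V₁ = (760 kPa)(22.4 L) = 17024 J.
W = 17024 × ln(36.7/22.4) = 17024 × 0.4937
W_by_gas = 8405 J.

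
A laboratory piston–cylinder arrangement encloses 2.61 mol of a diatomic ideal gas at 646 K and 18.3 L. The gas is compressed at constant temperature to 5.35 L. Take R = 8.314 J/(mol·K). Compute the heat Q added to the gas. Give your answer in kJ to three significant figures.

Q ≈ -17.2 kJ

Isothermal ⇒ ΔU = 0, so Q = W = nRT ln(V₂/V₁).
Q = (2.61)(8.314)(646) ln(5.35/18.3) = 14018 × -1.23 = -17239 J.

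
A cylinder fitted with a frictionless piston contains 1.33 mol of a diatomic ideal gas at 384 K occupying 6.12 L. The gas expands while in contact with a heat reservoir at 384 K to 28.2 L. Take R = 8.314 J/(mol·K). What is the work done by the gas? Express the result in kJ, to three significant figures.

W ≈ 6.49 kJ

Isothermal: W = nRT ln(V₂/V₁).
W = (1.33)(8.314)(384) × ln(28.2/6.12)
  = 4246 × 1.528
W_by_gas = 6487 J.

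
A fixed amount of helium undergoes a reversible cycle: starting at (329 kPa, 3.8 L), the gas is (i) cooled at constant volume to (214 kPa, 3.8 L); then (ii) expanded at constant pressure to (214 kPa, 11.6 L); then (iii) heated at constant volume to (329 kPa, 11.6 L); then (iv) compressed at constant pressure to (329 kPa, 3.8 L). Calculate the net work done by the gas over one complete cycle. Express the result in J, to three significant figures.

W_net ≈ -897 J

Constant-volume legs do no work.
W(ii) = (214)(11.6 − 3.8) = 1669 J; W(iv) = (329)(3.8 − 11.6) = -2566 J.
W_net = 1669 − 2566 = -897 J (the counter-clockwise enclosed area).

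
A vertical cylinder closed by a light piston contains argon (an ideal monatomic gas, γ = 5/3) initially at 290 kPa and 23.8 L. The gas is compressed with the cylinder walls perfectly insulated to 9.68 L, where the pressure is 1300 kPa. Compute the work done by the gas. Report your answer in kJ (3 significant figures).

Adiabatic: W = (P₁V₁ − P₂V₂)/(γ − 1) with γ = 5/3.
P₁V₁ = 6902 J, P₂V₂ = 12584 J.
W = (6902 − 12584) / 0.6667 = -8523 J.

W ≈ -8.52 kJ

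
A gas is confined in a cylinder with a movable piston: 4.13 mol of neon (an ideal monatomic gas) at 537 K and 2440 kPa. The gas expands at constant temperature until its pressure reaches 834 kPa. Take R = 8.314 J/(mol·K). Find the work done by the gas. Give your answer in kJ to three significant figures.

Isothermal process: W = nRT ln(V₂/V₁) = nRT ln(P₁/P₂).
W = (4.13)(8.314)(537) × ln(2440/834)
  = 18439 × ln(2.926) = 18439 × 1.074
W_by_gas = 19794 J.

W ≈ 19.8 kJ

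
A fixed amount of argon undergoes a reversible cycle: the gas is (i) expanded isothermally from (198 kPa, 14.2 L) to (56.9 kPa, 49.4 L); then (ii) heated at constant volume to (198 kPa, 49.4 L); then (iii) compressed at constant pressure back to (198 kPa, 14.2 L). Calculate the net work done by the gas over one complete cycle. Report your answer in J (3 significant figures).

Leg (i): W = PᵢVᵢ ln(V_f/Vᵢ) = (2812) ln(49.4/14.2) = 3505 J.
Leg (ii): W = 0.
Leg (iii): W = PΔV = (198)(14.2 − 49.4) = -6970 J.
W_net = 3505 − 6970 = -3464 J.

W_net ≈ -3460 J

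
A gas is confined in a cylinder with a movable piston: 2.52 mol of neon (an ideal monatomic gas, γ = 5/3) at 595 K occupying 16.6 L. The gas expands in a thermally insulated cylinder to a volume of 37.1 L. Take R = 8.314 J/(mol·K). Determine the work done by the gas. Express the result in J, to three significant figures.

Adiabatic: TV^(γ−1) = const with γ = 5/3.
T₂ = T₁ (V₁/V₂)^(γ−1) = 595 × (16.6/37.1)^0.667 = 595 × 0.585 = 348.1 K.
W_by = nCᵥ(T₁ − T₂) = (2.52)(12.47)(595 − 348.1) = 7760 J.

W ≈ 7760 J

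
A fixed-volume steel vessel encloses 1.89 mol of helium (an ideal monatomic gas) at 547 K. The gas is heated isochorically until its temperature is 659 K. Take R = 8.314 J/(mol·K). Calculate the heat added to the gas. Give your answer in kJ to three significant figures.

Constant volume ⇒ W = 0, so Q = ΔU = nCᵥΔT with Cᵥ = 3R/2 = 12.47 J/(mol·K).
ΔU = (1.89)(12.47)(659 − 547) = 2640 J.

Q ≈ 2.64 kJ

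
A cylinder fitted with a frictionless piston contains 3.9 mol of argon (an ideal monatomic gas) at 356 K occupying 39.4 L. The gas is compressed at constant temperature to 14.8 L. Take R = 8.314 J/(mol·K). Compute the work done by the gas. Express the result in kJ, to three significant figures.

W ≈ -11.3 kJ

Isothermal: W = nRT ln(V₂/V₁).
W = (3.9)(8.314)(356) × ln(14.8/39.4)
  = 11543 × -0.9791
W_by_gas = -11302 J.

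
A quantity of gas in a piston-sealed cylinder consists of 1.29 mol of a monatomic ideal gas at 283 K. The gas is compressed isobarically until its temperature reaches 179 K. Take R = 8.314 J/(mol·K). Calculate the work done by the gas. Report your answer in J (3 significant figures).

W ≈ -1120 J

Isobaric: W = P ΔV = nR ΔT.
W = (1.29)(8.314)(179 − 283) = -1115 J.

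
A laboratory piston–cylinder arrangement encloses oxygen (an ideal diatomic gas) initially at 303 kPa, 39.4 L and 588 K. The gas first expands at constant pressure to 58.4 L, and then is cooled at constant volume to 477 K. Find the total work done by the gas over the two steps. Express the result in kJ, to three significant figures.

W_total ≈ 5.76 kJ

Step 1 (isobaric): W = PΔV = (303 kPa)(58.4 − 39.4 L) = 5757 J.
Step 2 (isochoric): W = 0 (constant volume).
W_total = 5757 + 0 = 5757 J.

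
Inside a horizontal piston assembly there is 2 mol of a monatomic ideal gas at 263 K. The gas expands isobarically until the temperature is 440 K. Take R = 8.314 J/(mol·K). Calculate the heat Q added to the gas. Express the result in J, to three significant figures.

Isobaric: W = nRΔT = (2)(8.314)(177) = 2943 J.
ΔU = nCᵥΔT with Cᵥ = 3R/2: ΔU = (2)(12.47)(177) = 4415 J.
Q = ΔU + W = 4415 + 2943 = 7358 J.

Q ≈ 7360 J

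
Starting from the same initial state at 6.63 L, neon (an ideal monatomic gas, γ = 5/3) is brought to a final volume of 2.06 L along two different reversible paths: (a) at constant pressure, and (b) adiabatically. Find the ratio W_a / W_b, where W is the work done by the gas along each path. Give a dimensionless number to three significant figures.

W_a / W_b ≈ 0.389

Path (a) isobaric: W = P₁(V₂ − V₁) → W_a/(P₁V₁) = -0.6893.
Path (b) adiabatic: W = P₁V₁(1 − (V₁/V₂)^(γ−1))/(γ−1) → W_b/(P₁V₁) = -1.77.
W_a / W_b = -0.6893 / -1.77 = 0.3895.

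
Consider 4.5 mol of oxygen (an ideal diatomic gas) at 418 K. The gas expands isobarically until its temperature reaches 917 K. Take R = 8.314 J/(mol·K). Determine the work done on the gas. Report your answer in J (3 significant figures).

W ≈ -18700 J

Isobaric: W = P ΔV = nR ΔT.
W = (4.5)(8.314)(917 − 418) = 18669 J.
Work on gas = −W_by = -18669 J.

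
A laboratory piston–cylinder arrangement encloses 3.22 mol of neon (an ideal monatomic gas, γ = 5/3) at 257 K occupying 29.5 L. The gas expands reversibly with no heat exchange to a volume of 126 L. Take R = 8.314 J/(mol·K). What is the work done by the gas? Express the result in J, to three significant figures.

Adiabatic: TV^(γ−1) = const with γ = 5/3.
T₂ = T₁ (V₁/V₂)^(γ−1) = 257 × (29.5/126)^0.667 = 257 × 0.3799 = 97.63 K.
W_by = nCᵥ(T₁ − T₂) = (3.22)(12.47)(257 − 97.63) = 6400 J.

W ≈ 6400 J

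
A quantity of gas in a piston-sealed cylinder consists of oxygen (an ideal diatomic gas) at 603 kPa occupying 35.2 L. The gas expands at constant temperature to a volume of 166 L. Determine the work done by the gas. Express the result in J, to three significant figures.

W ≈ 32900 J

Isothermal: W = nRT ln(V₂/V₁) = P₁V₁ ln(V₂/V₁).
P₁V₁ = (603 kPa)(35.2 L) = 21226 J.
W = 21226 × ln(166/35.2) = 21226 × 1.551
W_by_gas = 32920 J.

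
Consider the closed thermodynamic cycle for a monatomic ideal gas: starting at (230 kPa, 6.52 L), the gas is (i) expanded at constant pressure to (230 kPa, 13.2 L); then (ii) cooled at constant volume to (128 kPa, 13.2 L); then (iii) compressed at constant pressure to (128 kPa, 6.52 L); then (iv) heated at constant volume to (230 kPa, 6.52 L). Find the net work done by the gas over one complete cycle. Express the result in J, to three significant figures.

W_net ≈ 681 J

Constant-volume legs do no work.
W(i) = (230)(13.2 − 6.52) = 1536 J; W(iii) = (128)(6.52 − 13.2) = -855 J.
W_net = 1536 − 855 = 681.4 J (the clockwise enclosed area).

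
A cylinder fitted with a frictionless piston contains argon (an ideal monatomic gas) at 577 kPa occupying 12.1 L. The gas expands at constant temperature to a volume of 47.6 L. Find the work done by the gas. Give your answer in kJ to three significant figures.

W ≈ 9.56 kJ

Isothermal: W = nRT ln(V₂/V₁) = P₁V₁ ln(V₂/V₁).
P₁V₁ = (577 kPa)(12.1 L) = 6982 J.
W = 6982 × ln(47.6/12.1) = 6982 × 1.37
W_by_gas = 9562 J.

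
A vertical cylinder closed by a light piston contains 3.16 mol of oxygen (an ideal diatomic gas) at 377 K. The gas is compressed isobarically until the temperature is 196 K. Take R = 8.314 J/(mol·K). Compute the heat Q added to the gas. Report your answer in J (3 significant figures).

Isobaric: W = nRΔT = (3.16)(8.314)(-181) = -4755 J.
ΔU = nCᵥΔT with Cᵥ = 5R/2: ΔU = (3.16)(20.79)(-181) = -11888 J.
Q = ΔU + W = -11888 − 4755 = -16643 J.

Q ≈ -16600 J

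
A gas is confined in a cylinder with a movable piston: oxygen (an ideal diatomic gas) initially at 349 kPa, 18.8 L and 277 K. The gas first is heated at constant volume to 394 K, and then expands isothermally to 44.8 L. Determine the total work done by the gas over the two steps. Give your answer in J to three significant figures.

W_total ≈ 8100 J

Step 1 (isochoric): W = 0 (constant volume).
After step 1: P = 496.4 kPa (V unchanged).
Step 2 (isothermal): W = P₁V₁ ln(V₂/V₁) = (9333) ln(44.8/18.8) = 8104 J.
W_total = 0 + 8104 = 8104 J.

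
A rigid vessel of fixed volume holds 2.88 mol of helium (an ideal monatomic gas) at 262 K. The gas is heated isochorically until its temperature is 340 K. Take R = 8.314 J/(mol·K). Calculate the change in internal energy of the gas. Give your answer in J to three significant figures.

ΔU ≈ 2800 J

Constant volume ⇒ W = 0, so Q = ΔU = nCᵥΔT with Cᵥ = 3R/2 = 12.47 J/(mol·K).
ΔU = (2.88)(12.47)(340 − 262) = 2801 J.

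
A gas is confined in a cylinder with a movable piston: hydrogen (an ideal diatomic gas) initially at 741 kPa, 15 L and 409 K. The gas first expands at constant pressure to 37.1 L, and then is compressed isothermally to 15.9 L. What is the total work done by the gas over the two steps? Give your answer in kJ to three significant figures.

Step 1 (isobaric): W = PΔV = (741 kPa)(37.1 − 15 L) = 16376 J.
After step 1: P = 741 kPa, V = 37.1 L, T = 1012 K.
Step 2 (isothermal): W = P₁V₁ ln(V₂/V₁) = (27491) ln(15.9/37.1) = -23293 J.
W_total = 16376 − 23293 = -6917 J.

W_total ≈ -6.92 kJ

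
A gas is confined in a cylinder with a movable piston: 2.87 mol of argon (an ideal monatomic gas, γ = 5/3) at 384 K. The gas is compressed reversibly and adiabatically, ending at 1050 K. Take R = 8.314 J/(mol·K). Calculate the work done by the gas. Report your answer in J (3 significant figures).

Adiabatic ⇒ Q = 0, so W_by = −ΔU = nCᵥ(T₁ − T₂).
Cᵥ = 3R/2 = 12.47 J/(mol·K).
W = (2.87)(12.47)(384 − 1050) = -23837 J.

W ≈ -23800 J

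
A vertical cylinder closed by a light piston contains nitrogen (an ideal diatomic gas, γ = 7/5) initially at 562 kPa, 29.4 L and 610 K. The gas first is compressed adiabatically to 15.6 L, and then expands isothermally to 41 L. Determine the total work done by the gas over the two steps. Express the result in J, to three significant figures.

W_total ≈ 8650 J

Step 1 (adiabatic): W = (P₁V₁ − P₂V₂)/(γ−1) = (16523 − 21290)/0.4 = -11918 J.
After step 1: P = 1365 kPa, V = 15.6 L, T = 786 K.
Step 2 (isothermal): W = P₁V₁ ln(V₂/V₁) = (21290) ln(41/15.6) = 20572 J.
W_total = -11918 + 20572 = 8655 J.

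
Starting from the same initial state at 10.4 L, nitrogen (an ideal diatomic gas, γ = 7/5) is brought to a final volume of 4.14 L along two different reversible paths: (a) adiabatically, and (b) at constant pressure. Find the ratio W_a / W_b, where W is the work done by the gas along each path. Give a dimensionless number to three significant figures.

Path (a) adiabatic: W = P₁V₁(1 − (V₁/V₂)^(γ−1))/(γ−1) → W_a/(P₁V₁) = -1.114.
Path (b) isobaric: W = P₁(V₂ − V₁) → W_b/(P₁V₁) = -0.6019.
W_a / W_b = -1.114 / -0.6019 = 1.85.

W_a / W_b ≈ 1.85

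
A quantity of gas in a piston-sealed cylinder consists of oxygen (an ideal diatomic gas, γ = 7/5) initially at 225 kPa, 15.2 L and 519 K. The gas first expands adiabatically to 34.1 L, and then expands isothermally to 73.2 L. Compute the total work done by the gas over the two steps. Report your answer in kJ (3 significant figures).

Step 1 (adiabatic): W = (P₁V₁ − P₂V₂)/(γ−1) = (3420 − 2475)/0.4 = 2361 J.
After step 1: P = 72.6 kPa, V = 34.1 L, T = 375.7 K.
Step 2 (isothermal): W = P₁V₁ ln(V₂/V₁) = (2475) ln(73.2/34.1) = 1891 J.
W_total = 2361 + 1891 = 4252 J.

W_total ≈ 4.25 kJ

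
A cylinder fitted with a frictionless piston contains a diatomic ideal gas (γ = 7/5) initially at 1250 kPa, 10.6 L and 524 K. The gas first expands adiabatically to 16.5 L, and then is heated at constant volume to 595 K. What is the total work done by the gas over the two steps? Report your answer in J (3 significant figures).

W_total ≈ 5370 J

Step 1 (adiabatic): W = (P₁V₁ − P₂V₂)/(γ−1) = (13250 − 11101)/0.4 = 5374 J.
Step 2 (isochoric): W = 0 (constant volume).
W_total = 5374 + 0 = 5374 J.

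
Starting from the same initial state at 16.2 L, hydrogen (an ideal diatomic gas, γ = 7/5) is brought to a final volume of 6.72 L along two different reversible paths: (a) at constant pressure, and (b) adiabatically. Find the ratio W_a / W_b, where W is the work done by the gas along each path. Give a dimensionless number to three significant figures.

W_a / W_b ≈ 0.555

Path (a) isobaric: W = P₁(V₂ − V₁) → W_a/(P₁V₁) = -0.5852.
Path (b) adiabatic: W = P₁V₁(1 − (V₁/V₂)^(γ−1))/(γ−1) → W_b/(P₁V₁) = -1.055.
W_a / W_b = -0.5852 / -1.055 = 0.5549.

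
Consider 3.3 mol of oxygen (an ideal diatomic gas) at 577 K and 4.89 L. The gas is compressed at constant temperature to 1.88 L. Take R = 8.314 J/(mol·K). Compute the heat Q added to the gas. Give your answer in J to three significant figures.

Isothermal ⇒ ΔU = 0, so Q = W = nRT ln(V₂/V₁).
Q = (3.3)(8.314)(577) ln(1.88/4.89) = 15831 × -0.9559 = -15133 J.

Q ≈ -15100 J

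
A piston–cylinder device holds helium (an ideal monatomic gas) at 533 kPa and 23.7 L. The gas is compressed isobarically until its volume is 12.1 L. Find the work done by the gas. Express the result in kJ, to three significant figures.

Isobaric: W = P ΔV.
W = (533 kPa)(12.1 − 23.7 L) = (533)(-11.6) = -6183 J.

W ≈ -6.18 kJ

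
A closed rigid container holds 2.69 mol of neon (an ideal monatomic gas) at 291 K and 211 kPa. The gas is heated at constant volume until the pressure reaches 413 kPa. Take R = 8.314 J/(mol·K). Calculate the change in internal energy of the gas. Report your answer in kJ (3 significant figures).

Constant volume ⇒ W = 0, so Q = ΔU = nCᵥΔT with Cᵥ = 3R/2 = 12.47 J/(mol·K).
At constant V, T₂/T₁ = P₂/P₁ ⇒ ΔT = T₁(P₂/P₁ − 1) = 291·(413/211 − 1) = 278.6 K.
ΔU = (2.69)(12.47)(278.6) = 9346 J.

ΔU ≈ 9.35 kJ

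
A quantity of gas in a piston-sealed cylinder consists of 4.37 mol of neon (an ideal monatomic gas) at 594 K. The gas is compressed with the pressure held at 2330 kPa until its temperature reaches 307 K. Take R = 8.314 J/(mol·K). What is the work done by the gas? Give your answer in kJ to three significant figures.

Isobaric: W = P ΔV = nR ΔT.
W = (4.37)(8.314)(307 − 594) = -10427 J.

W ≈ -10.4 kJ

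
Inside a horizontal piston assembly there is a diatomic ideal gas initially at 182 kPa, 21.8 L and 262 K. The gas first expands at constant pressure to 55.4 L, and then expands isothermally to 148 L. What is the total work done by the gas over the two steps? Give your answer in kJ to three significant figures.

W_total ≈ 16.0 kJ

Step 1 (isobaric): W = PΔV = (182 kPa)(55.4 − 21.8 L) = 6115 J.
After step 1: P = 182 kPa, V = 55.4 L, T = 665.8 K.
Step 2 (isothermal): W = P₁V₁ ln(V₂/V₁) = (10083) ln(148/55.4) = 9908 J.
W_total = 6115 + 9908 = 16023 J.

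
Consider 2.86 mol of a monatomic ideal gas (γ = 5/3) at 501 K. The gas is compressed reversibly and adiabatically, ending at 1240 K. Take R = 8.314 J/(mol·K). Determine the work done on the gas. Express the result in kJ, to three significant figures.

W ≈ 26.4 kJ

Adiabatic ⇒ Q = 0, so W_by = −ΔU = nCᵥ(T₁ − T₂).
Cᵥ = 3R/2 = 12.47 J/(mol·K).
W = (2.86)(12.47)(501 − 1240) = -26358 J.
Work on gas = −W_by = 26358 J.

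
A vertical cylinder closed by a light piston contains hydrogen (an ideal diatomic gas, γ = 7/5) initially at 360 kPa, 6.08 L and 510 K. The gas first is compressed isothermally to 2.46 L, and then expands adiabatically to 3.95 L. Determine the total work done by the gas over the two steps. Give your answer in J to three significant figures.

W_total ≈ -1040 J

Step 1 (isothermal): W = P₁V₁ ln(V₂/V₁) = (2189) ln(2.46/6.08) = -1981 J.
After step 1: P = 889.8 kPa, V = 2.46 L, T = 510 K.
Step 2 (adiabatic): W = (P₁V₁ − P₂V₂)/(γ−1) = (2189 − 1811)/0.4 = 944.3 J.
W_total = -1981 + 944.3 = -1036 J.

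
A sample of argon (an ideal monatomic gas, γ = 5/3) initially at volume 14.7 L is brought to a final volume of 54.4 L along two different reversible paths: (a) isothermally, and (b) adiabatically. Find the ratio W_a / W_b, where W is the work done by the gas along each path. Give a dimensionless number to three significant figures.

Path (a) isothermal: W = P₁V₁ ln(V₂/V₁) → W_a/(P₁V₁) = 1.309.
Path (b) adiabatic: W = P₁V₁(1 − (V₁/V₂)^(γ−1))/(γ−1) → W_b/(P₁V₁) = 0.873.
W_a / W_b = 1.309 / 0.873 = 1.499.

W_a / W_b ≈ 1.50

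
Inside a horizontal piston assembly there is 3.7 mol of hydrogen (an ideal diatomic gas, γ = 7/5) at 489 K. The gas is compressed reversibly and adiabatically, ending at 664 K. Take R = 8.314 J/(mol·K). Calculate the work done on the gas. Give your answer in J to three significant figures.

Adiabatic ⇒ Q = 0, so W_by = −ΔU = nCᵥ(T₁ − T₂).
Cᵥ = 5R/2 = 20.79 J/(mol·K).
W = (3.7)(20.79)(489 − 664) = -13458 J.
Work on gas = −W_by = 13458 J.

W ≈ 13500 J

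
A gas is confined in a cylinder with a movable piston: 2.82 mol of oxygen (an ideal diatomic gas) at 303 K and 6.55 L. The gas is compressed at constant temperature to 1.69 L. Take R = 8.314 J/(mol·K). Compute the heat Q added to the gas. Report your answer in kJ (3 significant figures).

Q ≈ -9.62 kJ

Isothermal ⇒ ΔU = 0, so Q = W = nRT ln(V₂/V₁).
Q = (2.82)(8.314)(303) ln(1.69/6.55) = 7104 × -1.355 = -9624 J.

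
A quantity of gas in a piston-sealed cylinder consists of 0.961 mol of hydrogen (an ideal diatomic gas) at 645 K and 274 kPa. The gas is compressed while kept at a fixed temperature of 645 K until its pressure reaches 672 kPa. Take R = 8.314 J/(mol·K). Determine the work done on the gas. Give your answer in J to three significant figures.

Isothermal process: W = nRT ln(V₂/V₁) = nRT ln(P₁/P₂).
W = (0.961)(8.314)(645) × ln(274/672)
  = 5153 × ln(0.4077) = 5153 × -0.8971
W_by_gas = -4623 J; work on gas = −W_by = 4623 J.

W ≈ 4620 J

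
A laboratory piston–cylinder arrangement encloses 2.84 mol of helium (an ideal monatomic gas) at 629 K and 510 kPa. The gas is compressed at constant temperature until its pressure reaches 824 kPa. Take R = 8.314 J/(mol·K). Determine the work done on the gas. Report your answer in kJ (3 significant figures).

Isothermal process: W = nRT ln(V₂/V₁) = nRT ln(P₁/P₂).
W = (2.84)(8.314)(629) × ln(510/824)
  = 14852 × ln(0.6189) = 14852 × -0.4798
W_by_gas = -7125 J; work on gas = −W_by = 7125 J.

W ≈ 7.13 kJ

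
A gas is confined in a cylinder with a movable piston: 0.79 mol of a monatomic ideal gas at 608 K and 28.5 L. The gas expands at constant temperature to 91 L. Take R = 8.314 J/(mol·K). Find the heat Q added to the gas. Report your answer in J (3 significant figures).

Isothermal ⇒ ΔU = 0, so Q = W = nRT ln(V₂/V₁).
Q = (0.79)(8.314)(608) ln(91/28.5) = 3993 × 1.161 = 4636 J.

Q ≈ 4640 J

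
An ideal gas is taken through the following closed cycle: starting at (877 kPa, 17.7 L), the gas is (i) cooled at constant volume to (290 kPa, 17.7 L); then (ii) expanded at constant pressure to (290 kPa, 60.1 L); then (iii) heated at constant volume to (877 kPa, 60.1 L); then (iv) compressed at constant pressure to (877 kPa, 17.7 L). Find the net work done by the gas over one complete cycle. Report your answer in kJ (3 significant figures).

W_net ≈ -24.9 kJ

Constant-volume legs do no work.
W(ii) = (290)(60.1 − 17.7) = 12296 J; W(iv) = (877)(17.7 − 60.1) = -37185 J.
W_net = 12296 − 37185 = -24889 J (the counter-clockwise enclosed area).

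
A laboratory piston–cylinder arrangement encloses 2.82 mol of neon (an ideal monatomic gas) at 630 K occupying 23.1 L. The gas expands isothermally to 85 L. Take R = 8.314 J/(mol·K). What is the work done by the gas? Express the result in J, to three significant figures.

Isothermal: W = nRT ln(V₂/V₁).
W = (2.82)(8.314)(630) × ln(85/23.1)
  = 14771 × 1.303
W_by_gas = 19243 J.

W ≈ 19200 J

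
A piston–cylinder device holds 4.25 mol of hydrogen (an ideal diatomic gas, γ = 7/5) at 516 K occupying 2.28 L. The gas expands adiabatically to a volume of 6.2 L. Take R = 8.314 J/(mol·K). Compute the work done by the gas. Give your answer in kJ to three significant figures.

W ≈ 15.0 kJ

Adiabatic: TV^(γ−1) = const with γ = 7/5.
T₂ = T₁ (V₁/V₂)^(γ−1) = 516 × (2.28/6.2)^0.4 = 516 × 0.6702 = 345.8 K.
W_by = nCᵥ(T₁ − T₂) = (4.25)(20.79)(516 − 345.8) = 15032 J.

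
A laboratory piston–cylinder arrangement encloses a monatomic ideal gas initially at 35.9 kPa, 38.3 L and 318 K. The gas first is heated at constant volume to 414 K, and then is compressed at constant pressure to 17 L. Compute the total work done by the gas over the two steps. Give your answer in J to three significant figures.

W_total ≈ -996 J

Step 1 (isochoric): W = 0 (constant volume).
After step 1: P = 46.74 kPa (V unchanged).
Step 2 (isobaric): W = PΔV = (46.74 kPa)(17 − 38.3 L) = -995.5 J.
W_total = 0 − 995.5 = -995.5 J.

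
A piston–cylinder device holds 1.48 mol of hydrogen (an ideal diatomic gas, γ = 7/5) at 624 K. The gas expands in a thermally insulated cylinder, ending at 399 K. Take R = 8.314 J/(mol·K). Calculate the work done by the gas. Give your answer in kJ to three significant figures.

Adiabatic ⇒ Q = 0, so W_by = −ΔU = nCᵥ(T₁ − T₂).
Cᵥ = 5R/2 = 20.79 J/(mol·K).
W = (1.48)(20.79)(624 − 399) = 6921 J.

W ≈ 6.92 kJ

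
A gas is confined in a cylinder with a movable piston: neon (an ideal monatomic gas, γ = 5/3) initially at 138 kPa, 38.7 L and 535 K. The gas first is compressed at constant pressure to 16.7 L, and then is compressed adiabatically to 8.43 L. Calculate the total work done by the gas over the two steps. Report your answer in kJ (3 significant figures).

Step 1 (isobaric): W = PΔV = (138 kPa)(16.7 − 38.7 L) = -3036 J.
After step 1: P = 138 kPa, V = 16.7 L, T = 230.9 K.
Step 2 (adiabatic): W = (P₁V₁ − P₂V₂)/(γ−1) = (2305 − 3635)/0.667 = -1996 J.
W_total = -3036 − 1996 = -5032 J.

W_total ≈ -5.03 kJ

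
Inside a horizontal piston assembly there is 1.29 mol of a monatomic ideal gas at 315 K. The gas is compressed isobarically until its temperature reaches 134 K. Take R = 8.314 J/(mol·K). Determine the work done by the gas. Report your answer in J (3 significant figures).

W ≈ -1940 J

Isobaric: W = P ΔV = nR ΔT.
W = (1.29)(8.314)(134 − 315) = -1941 J.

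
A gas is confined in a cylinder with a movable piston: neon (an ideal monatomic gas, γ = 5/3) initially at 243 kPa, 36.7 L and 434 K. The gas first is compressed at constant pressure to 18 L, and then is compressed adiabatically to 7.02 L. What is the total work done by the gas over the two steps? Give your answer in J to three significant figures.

W_total ≈ -10300 J

Step 1 (isobaric): W = PΔV = (243 kPa)(18 − 36.7 L) = -4544 J.
After step 1: P = 243 kPa, V = 18 L, T = 212.9 K.
Step 2 (adiabatic): W = (P₁V₁ − P₂V₂)/(γ−1) = (4374 − 8194)/0.667 = -5730 J.
W_total = -4544 − 5730 = -10274 J.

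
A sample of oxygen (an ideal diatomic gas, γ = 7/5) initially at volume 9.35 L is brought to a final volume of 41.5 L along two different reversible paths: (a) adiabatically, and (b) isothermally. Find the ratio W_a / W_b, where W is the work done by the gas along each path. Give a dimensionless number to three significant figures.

W_a / W_b ≈ 0.753

Path (a) adiabatic: W = P₁V₁(1 − (V₁/V₂)^(γ−1))/(γ−1) → W_a/(P₁V₁) = 1.123.
Path (b) isothermal: W = P₁V₁ ln(V₂/V₁) → W_b/(P₁V₁) = 1.49.
W_a / W_b = 1.123 / 1.49 = 0.7533.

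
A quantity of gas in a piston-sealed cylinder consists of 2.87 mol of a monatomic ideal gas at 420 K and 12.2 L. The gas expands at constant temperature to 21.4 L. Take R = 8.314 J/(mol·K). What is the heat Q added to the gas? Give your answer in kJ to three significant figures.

Isothermal ⇒ ΔU = 0, so Q = W = nRT ln(V₂/V₁).
Q = (2.87)(8.314)(420) ln(21.4/12.2) = 10022 × 0.562 = 5632 J.

Q ≈ 5.63 kJ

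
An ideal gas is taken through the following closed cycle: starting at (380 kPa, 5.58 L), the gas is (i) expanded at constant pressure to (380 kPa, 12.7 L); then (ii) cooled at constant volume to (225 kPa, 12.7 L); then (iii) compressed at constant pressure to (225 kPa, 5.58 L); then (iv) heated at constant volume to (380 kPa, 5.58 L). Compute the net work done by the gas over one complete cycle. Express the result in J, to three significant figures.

Constant-volume legs do no work.
W(i) = (380)(12.7 − 5.58) = 2706 J; W(iii) = (225)(5.58 − 12.7) = -1602 J.
W_net = 2706 − 1602 = 1104 J (the clockwise enclosed area).

W_net ≈ 1100 J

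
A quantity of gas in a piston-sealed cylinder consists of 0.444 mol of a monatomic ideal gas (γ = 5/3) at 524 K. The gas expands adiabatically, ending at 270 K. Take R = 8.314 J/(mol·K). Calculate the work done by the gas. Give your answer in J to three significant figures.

Adiabatic ⇒ Q = 0, so W_by = −ΔU = nCᵥ(T₁ − T₂).
Cᵥ = 3R/2 = 12.47 J/(mol·K).
W = (0.444)(12.47)(524 − 270) = 1406 J.

W ≈ 1410 J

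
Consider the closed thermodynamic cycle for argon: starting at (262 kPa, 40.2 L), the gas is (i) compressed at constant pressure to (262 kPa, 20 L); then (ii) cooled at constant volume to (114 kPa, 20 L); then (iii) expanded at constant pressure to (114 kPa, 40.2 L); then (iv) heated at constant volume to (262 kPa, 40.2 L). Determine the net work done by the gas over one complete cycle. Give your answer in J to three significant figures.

W_net ≈ -2990 J

Constant-volume legs do no work.
W(i) = (262)(20 − 40.2) = -5292 J; W(iii) = (114)(40.2 − 20) = 2303 J.
W_net = -5292 + 2303 = -2990 J (the counter-clockwise enclosed area).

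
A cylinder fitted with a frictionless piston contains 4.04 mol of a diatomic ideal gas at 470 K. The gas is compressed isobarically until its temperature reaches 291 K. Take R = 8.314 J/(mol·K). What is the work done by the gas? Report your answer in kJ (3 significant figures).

W ≈ -6.01 kJ

Isobaric: W = P ΔV = nR ΔT.
W = (4.04)(8.314)(291 − 470) = -6012 J.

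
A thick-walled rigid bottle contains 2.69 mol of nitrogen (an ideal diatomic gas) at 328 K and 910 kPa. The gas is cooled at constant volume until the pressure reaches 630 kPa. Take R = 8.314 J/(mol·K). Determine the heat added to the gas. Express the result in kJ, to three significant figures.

Q ≈ -5.64 kJ

Constant volume ⇒ W = 0, so Q = ΔU = nCᵥΔT with Cᵥ = 5R/2 = 20.79 J/(mol·K).
At constant V, T₂/T₁ = P₂/P₁ ⇒ ΔT = T₁(P₂/P₁ − 1) = 328·(630/910 − 1) = -100.9 K.
ΔU = (2.69)(20.79)(-100.9) = -5643 J.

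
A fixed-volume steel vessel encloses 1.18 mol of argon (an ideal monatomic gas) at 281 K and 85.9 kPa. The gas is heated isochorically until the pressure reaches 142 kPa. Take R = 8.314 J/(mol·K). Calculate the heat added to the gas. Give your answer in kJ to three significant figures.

Q ≈ 2.70 kJ

Constant volume ⇒ W = 0, so Q = ΔU = nCᵥΔT with Cᵥ = 3R/2 = 12.47 J/(mol·K).
At constant V, T₂/T₁ = P₂/P₁ ⇒ ΔT = T₁(P₂/P₁ − 1) = 281·(142/85.9 − 1) = 183.5 K.
ΔU = (1.18)(12.47)(183.5) = 2701 J.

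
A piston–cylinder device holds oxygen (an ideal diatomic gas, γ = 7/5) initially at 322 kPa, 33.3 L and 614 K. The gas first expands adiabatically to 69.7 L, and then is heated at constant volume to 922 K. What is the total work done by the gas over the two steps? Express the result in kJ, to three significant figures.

W_total ≈ 6.86 kJ

Step 1 (adiabatic): W = (P₁V₁ − P₂V₂)/(γ−1) = (10723 − 7980)/0.4 = 6857 J.
Step 2 (isochoric): W = 0 (constant volume).
W_total = 6857 + 0 = 6857 J.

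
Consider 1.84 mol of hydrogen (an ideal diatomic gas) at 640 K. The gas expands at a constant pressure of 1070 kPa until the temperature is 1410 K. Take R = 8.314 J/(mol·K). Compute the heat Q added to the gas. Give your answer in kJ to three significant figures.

Isobaric: W = nRΔT = (1.84)(8.314)(770) = 11779 J.
ΔU = nCᵥΔT with Cᵥ = 5R/2: ΔU = (1.84)(20.79)(770) = 29448 J.
Q = ΔU + W = 29448 + 11779 = 41227 J.

Q ≈ 41.2 kJ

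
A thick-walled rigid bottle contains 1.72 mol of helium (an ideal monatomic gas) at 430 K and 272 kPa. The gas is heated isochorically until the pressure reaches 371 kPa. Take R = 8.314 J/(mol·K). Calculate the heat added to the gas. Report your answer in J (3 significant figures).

Q ≈ 3360 J

Constant volume ⇒ W = 0, so Q = ΔU = nCᵥΔT with Cᵥ = 3R/2 = 12.47 J/(mol·K).
At constant V, T₂/T₁ = P₂/P₁ ⇒ ΔT = T₁(P₂/P₁ − 1) = 430·(371/272 − 1) = 156.5 K.
ΔU = (1.72)(12.47)(156.5) = 3357 J.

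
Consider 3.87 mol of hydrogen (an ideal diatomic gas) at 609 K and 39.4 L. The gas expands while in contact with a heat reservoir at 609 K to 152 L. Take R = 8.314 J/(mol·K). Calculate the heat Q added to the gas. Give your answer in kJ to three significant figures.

Isothermal ⇒ ΔU = 0, so Q = W = nRT ln(V₂/V₁).
Q = (3.87)(8.314)(609) ln(152/39.4) = 19595 × 1.35 = 26455 J.

Q ≈ 26.5 kJ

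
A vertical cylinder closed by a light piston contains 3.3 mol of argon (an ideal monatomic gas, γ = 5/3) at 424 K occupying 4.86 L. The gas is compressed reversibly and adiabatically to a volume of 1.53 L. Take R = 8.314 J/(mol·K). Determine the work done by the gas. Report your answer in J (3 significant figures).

Adiabatic: TV^(γ−1) = const with γ = 5/3.
T₂ = T₁ (V₁/V₂)^(γ−1) = 424 × (4.86/1.53)^0.667 = 424 × 2.161 = 916.2 K.
W_by = nCᵥ(T₁ − T₂) = (3.3)(12.47)(424 − 916.2) = -20257 J.

W ≈ -20300 J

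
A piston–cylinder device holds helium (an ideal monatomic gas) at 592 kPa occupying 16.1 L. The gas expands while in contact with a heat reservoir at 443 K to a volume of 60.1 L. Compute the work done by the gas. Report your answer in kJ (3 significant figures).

Isothermal: W = nRT ln(V₂/V₁) = P₁V₁ ln(V₂/V₁).
P₁V₁ = (592 kPa)(16.1 L) = 9531 J.
W = 9531 × ln(60.1/16.1) = 9531 × 1.317
W_by_gas = 12554 J.

W ≈ 12.6 kJ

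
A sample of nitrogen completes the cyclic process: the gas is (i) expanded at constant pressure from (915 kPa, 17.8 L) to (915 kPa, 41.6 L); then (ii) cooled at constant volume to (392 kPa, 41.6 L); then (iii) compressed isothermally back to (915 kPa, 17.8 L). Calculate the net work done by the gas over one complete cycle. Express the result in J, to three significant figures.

Leg (i): W = PΔV = (915)(41.6 − 17.8) = 21777 J.
Leg (ii): W = 0.
Leg (iii): W = PᵢVᵢ ln(V_f/Vᵢ) = (16307) ln(17.8/41.6) = -13843 J.
W_net = 21777 − 13843 = 7934 J.

W_net ≈ 7930 J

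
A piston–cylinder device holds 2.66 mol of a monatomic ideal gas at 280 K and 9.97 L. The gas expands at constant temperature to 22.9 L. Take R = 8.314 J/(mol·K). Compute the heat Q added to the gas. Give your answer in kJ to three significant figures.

Isothermal ⇒ ΔU = 0, so Q = W = nRT ln(V₂/V₁).
Q = (2.66)(8.314)(280) ln(22.9/9.97) = 6192 × 0.8316 = 5149 J.

Q ≈ 5.15 kJ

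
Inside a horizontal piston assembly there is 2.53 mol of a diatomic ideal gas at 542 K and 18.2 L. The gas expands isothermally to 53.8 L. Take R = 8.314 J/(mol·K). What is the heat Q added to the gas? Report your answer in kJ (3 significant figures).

Q ≈ 12.4 kJ

Isothermal ⇒ ΔU = 0, so Q = W = nRT ln(V₂/V₁).
Q = (2.53)(8.314)(542) ln(53.8/18.2) = 11401 × 1.084 = 12357 J.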